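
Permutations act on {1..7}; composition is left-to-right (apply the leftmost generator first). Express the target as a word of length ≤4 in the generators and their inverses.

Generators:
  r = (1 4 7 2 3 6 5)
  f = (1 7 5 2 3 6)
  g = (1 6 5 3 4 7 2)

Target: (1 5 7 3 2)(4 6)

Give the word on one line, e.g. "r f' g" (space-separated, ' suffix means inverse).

r g g f'

  after r: (1 4 7 2 3 6 5)
  after g: (1 7)(2 4)(3 5 6)
  after g: (1 2 7 6 4)
  after f': (1 5 7 3 2)(4 6)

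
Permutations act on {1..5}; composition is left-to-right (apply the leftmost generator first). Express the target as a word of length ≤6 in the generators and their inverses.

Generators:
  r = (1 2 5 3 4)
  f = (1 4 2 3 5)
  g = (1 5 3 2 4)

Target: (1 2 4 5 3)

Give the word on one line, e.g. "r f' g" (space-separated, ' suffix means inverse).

r' g f g'

  after r': (1 4 3 5 2)
  after g: (2 5 4)
  after f: (1 4 3 5 2)
  after g': (1 2 4 5 3)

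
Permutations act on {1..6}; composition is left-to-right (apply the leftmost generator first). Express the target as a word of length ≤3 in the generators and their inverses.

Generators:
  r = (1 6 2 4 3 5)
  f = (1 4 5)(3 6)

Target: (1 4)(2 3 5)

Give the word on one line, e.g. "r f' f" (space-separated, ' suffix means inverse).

  after r: (1 6 2 4 3 5)
  after f: (1 3)(2 5 4 6)
  after r': (1 4)(2 3 5)

r f r'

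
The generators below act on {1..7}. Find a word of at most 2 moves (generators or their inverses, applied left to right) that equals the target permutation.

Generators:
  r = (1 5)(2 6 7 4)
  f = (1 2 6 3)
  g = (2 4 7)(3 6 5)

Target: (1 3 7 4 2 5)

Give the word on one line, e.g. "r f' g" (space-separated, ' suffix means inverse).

f' r

  after f': (1 3 6 2)
  after r: (1 3 7 4 2 5)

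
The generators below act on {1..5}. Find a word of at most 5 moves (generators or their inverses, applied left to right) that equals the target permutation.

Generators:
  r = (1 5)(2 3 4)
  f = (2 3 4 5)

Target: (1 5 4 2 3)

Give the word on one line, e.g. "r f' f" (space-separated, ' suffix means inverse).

  after r': (1 5)(2 4 3)
  after r': (2 3 4)
  after f: (2 4 3 5)
  after r': (1 5 4 2 3)

r' r' f r'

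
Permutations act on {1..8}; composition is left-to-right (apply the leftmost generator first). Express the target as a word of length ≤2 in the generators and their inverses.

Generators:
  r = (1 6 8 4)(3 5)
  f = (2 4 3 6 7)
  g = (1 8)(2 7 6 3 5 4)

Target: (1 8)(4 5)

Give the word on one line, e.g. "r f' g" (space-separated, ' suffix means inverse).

  after f: (2 4 3 6 7)
  after g: (1 8)(4 5)

f g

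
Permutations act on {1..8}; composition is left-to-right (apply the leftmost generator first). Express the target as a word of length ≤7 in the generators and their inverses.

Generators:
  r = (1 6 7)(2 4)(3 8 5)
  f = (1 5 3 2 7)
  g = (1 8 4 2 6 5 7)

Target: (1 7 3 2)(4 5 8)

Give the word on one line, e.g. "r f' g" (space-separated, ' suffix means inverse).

r' r' g f' r'

  after r': (1 7 6)(2 4)(3 5 8)
  after r': (1 6 7)(3 8 5)
  after g: (1 5 3 4 2 6)(7 8)
  after f': (2 6 7 8)(3 4)
  after r': (1 7 3 2)(4 5 8)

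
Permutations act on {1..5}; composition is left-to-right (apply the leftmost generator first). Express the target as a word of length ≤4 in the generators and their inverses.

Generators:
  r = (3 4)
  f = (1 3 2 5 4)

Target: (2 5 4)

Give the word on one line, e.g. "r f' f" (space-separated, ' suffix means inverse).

f' r' f' r'

  after f': (1 4 5 2 3)
  after r': (1 3)(2 4 5)
  after f': (2 5 3 4)
  after r': (2 5 4)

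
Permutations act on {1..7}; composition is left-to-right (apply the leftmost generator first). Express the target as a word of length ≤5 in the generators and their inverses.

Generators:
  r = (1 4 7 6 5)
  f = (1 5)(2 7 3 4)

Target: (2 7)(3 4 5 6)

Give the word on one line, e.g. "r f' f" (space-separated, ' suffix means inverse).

  after r': (1 5 6 7 4)
  after f': (2 4 5 6)(3 7)
  after f': (1 5 6 4)(2 3)
  after f': (2 7)(3 4 5 6)

r' f' f' f'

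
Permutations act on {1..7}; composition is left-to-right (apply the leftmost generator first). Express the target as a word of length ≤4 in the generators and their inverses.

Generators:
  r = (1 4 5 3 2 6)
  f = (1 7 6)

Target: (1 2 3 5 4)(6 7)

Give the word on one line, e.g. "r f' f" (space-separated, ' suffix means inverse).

f f r'

  after f: (1 7 6)
  after f: (1 6 7)
  after r': (1 2 3 5 4)(6 7)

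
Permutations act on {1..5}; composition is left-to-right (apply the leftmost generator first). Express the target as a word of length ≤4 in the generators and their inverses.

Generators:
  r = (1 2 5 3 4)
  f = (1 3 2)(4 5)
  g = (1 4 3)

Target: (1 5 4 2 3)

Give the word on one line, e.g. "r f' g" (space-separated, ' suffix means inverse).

r r

  after r: (1 2 5 3 4)
  after r: (1 5 4 2 3)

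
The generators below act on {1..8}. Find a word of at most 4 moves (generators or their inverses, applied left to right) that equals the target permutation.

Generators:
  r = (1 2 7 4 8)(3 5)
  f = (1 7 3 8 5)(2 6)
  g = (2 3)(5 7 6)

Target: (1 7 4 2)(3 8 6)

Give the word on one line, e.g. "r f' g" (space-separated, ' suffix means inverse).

r f' g'

  after r: (1 2 7 4 8)(3 5)
  after f': (1 6 2)(3 8 5 7 4)
  after g': (1 7 4 2)(3 8 6)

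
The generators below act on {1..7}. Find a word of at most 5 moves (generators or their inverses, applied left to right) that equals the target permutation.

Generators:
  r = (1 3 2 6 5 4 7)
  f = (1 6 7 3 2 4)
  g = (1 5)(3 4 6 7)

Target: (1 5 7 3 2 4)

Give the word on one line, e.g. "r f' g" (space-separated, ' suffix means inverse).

r' g r' g' f'

  after r': (1 7 4 5 6 2 3)
  after g: (1 3 5 7 6 2 4)
  after r': (2 5 4 7)(3 6)
  after g': (1 5 3 4 6 7 2)
  after f': (1 5 7 3 2 4)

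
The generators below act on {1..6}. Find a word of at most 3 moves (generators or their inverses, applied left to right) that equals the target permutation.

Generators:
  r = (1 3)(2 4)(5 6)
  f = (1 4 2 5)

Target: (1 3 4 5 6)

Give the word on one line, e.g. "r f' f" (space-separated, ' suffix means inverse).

  after r: (1 3)(2 4)(5 6)
  after f: (1 3 4 5 6)

r f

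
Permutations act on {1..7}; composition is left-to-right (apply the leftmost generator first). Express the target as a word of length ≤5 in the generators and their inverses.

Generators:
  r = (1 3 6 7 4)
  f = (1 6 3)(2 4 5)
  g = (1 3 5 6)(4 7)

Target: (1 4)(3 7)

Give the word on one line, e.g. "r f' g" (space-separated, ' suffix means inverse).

f g' r f'

  after f: (1 6 3)(2 4 5)
  after g': (1 5 2 7 4 3 6)
  after r: (1 5 2 4 6 3 7)
  after f': (1 4)(3 7)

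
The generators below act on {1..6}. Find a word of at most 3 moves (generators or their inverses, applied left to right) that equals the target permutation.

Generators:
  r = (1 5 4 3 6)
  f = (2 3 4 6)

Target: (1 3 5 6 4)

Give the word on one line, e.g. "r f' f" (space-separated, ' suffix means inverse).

r' r'

  after r': (1 6 3 4 5)
  after r': (1 3 5 6 4)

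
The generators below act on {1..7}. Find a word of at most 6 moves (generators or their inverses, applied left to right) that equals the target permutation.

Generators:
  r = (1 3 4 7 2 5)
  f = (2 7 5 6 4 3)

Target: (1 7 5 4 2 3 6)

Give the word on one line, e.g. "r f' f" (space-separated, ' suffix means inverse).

  after f: (2 7 5 6 4 3)
  after f: (2 5 4)(3 7 6)
  after r': (1 5 3 4 7 6)
  after f': (1 7 5 4 2 3 6)

f f r' f'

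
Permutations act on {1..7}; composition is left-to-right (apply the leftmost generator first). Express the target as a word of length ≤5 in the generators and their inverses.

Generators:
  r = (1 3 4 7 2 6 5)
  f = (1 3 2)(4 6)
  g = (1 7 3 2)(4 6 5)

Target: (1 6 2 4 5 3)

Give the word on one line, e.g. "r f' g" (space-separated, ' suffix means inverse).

  after g: (1 7 3 2)(4 6 5)
  after r: (1 2 3 6)(4 5 7)
  after f: (3 4 5 7 6)
  after g': (1 2 3 5)(4 6 7)
  after r: (1 6 2 4 5 3)

g r f g' r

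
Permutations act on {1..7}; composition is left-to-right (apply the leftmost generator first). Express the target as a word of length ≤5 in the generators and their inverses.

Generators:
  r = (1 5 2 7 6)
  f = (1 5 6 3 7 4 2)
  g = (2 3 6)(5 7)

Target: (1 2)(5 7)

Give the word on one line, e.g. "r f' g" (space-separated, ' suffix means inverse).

r' r' f r f

  after r': (1 6 7 2 5)
  after r': (1 7 5 6 2)
  after f: (1 4 2 5 3 7 6)
  after r: (1 4 7)(3 6 5)
  after f: (1 2)(5 7)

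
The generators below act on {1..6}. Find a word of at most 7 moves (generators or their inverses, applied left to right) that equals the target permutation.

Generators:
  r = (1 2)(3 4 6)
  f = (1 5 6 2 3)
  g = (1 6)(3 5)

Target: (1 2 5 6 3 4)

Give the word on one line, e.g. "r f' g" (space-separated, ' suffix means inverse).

f f g' r g'

  after f: (1 5 6 2 3)
  after f: (1 6 3 5 2)
  after g': (2 6 5)
  after r: (1 2 3 4 6 5)
  after g': (1 2 5 6 3 4)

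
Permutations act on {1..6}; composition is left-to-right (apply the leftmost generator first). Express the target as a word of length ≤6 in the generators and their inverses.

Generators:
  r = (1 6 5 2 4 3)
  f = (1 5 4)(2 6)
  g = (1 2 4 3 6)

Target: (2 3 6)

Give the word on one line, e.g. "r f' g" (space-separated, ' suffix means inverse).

  after r: (1 6 5 2 4 3)
  after f': (1 2 5 6)(3 4)
  after f': (1 6 4 3 5 2)
  after r': (2 3 6)

r f' f' r'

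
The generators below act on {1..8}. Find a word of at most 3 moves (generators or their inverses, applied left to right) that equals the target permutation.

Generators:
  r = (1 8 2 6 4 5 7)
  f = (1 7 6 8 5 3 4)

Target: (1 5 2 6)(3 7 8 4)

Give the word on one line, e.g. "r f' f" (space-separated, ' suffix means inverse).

  after f': (1 4 3 5 8 6 7)
  after r: (1 5 2 6)(3 7 8 4)

f' r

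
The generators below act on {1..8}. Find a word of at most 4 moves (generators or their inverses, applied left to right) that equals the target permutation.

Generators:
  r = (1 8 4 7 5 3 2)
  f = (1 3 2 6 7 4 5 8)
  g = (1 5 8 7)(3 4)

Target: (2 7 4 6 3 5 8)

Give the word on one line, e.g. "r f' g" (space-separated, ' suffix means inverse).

  after g: (1 5 8 7)(3 4)
  after f': (1 4)(2 3 7 8 6)
  after g': (1 3 8 6 2 4 7 5)
  after f': (2 7 4 6 3 5 8)

g f' g' f'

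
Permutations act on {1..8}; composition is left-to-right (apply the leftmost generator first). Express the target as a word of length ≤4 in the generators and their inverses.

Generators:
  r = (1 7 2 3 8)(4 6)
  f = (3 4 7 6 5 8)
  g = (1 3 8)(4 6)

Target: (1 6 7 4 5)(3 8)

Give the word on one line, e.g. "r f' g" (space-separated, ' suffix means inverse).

g f g

  after g: (1 3 8)(4 6)
  after f: (1 4 5 8)(6 7)
  after g: (1 6 7 4 5)(3 8)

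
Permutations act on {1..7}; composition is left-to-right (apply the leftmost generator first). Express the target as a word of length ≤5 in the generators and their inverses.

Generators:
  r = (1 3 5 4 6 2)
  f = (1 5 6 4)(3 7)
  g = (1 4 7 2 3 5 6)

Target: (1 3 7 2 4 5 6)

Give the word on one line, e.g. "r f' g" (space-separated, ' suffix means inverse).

  after g: (1 4 7 2 3 5 6)
  after r: (1 6 3 4 7)(2 5)
  after r: (1 2 4 7 3 6 5)
  after f: (1 2)(3 4)
  after g: (1 3 7 2 4 5 6)

g r r f g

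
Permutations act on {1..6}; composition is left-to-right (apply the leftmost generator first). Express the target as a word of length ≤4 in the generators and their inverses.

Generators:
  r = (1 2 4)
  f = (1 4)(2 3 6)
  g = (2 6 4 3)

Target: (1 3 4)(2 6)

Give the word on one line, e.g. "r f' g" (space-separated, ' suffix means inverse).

r g'

  after r: (1 2 4)
  after g': (1 3 4)(2 6)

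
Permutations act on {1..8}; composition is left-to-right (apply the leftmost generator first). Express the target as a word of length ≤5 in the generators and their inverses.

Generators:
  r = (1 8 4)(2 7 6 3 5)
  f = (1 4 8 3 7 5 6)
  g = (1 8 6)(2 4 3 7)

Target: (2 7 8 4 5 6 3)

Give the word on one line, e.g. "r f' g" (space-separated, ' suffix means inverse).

  after g: (1 8 6)(2 4 3 7)
  after g: (1 6 8)(2 3)(4 7)
  after f: (2 7 8 4 5 6 3)

g g f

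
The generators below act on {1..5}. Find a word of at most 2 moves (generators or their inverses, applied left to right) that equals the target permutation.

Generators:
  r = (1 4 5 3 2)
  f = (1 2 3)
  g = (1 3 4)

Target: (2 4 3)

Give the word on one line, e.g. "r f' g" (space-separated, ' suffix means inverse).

f' g'

  after f': (1 3 2)
  after g': (2 4 3)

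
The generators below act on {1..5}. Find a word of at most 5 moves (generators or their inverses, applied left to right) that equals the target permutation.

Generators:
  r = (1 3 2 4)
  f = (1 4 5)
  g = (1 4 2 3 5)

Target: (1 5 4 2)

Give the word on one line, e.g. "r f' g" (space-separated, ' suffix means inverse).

r r f' r f

  after r: (1 3 2 4)
  after r: (1 2)(3 4)
  after f': (1 2 5 4 3)
  after r: (1 4 2 5)
  after f: (1 5 4 2)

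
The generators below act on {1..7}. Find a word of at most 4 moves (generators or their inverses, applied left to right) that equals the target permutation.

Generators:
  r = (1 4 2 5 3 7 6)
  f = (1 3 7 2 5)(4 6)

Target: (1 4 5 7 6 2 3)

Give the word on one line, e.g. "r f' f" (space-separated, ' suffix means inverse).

f r f r'

  after f: (1 3 7 2 5)(4 6)
  after r: (1 7 5 4)(2 3 6)
  after f: (1 2 7)(3 4)(5 6)
  after r': (1 4 5 7 6 2 3)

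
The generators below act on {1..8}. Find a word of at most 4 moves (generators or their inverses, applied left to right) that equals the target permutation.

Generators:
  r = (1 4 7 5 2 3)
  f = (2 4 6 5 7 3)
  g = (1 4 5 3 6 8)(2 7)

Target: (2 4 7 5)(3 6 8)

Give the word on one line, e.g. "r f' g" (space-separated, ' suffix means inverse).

  after g: (1 4 5 3 6 8)(2 7)
  after r': (2 4 7 5)(3 6 8)

g r'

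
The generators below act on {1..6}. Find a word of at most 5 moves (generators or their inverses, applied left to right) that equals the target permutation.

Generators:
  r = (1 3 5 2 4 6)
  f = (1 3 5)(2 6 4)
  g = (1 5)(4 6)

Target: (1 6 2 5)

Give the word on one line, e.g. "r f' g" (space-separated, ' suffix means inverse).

r' g f'

  after r': (1 6 4 2 5 3)
  after g: (1 4 2)(3 5)
  after f': (1 6 2 5)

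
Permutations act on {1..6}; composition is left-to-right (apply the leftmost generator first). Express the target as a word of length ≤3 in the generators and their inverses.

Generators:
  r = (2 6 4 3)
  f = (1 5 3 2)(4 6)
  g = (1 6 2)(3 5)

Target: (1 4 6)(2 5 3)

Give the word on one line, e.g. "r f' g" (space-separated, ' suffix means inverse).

g' g' f

  after g': (1 2 6)(3 5)
  after g': (1 6 2)
  after f: (1 4 6)(2 5 3)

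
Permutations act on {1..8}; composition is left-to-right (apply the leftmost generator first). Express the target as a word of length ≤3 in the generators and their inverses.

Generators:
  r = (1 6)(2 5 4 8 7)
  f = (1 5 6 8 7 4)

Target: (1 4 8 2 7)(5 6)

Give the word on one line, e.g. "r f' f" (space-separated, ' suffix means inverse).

  after r: (1 6)(2 5 4 8 7)
  after r: (2 4 7 5 8)
  after f': (1 4 8 2 7)(5 6)

r r f'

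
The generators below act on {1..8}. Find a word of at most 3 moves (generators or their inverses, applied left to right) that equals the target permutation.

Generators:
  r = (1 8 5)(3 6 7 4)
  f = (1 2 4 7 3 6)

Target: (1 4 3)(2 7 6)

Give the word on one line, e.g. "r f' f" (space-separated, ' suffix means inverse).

f f

  after f: (1 2 4 7 3 6)
  after f: (1 4 3)(2 7 6)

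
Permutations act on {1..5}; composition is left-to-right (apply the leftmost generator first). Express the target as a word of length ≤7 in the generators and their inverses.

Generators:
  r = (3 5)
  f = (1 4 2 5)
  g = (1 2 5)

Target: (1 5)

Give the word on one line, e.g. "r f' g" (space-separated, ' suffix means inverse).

  after f': (1 5 2 4)
  after f': (1 2)(4 5)
  after g: (1 5 4)
  after g: (2 5 4)
  after f': (1 5)

f' f' g g f'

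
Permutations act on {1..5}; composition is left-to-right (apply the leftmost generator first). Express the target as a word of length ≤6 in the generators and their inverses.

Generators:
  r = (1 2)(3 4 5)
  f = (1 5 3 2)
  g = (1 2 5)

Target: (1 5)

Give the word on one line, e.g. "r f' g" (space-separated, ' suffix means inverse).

  after r': (1 2)(3 5 4)
  after r': (3 4 5)
  after r': (1 2)
  after g: (1 5)

r' r' r' g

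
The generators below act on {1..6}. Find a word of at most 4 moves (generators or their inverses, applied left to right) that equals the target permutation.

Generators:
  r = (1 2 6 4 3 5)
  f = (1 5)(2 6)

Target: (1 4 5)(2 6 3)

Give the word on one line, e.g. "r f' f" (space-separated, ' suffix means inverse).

r f' r

  after r: (1 2 6 4 3 5)
  after f': (1 6 4 3)
  after r: (1 4 5)(2 6 3)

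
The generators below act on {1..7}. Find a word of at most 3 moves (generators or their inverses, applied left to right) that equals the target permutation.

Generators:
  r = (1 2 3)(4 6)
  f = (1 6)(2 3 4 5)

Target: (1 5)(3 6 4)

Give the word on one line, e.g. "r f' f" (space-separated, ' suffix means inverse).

  after f': (1 6)(2 5 4 3)
  after r': (1 4 2 5 6 3)
  after f: (1 5)(3 6 4)

f' r' f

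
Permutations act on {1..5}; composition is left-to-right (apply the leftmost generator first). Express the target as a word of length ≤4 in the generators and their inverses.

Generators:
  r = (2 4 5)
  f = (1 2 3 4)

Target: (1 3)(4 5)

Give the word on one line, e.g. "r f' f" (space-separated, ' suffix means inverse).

  after f: (1 2 3 4)
  after f: (1 3)(2 4)
  after r': (1 3)(4 5)

f f r'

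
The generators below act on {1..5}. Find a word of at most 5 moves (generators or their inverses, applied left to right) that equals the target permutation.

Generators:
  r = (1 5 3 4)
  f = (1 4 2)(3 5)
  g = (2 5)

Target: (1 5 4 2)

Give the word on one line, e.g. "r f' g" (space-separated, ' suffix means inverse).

  after f': (1 2 4)(3 5)
  after r: (1 2)(4 5)
  after g': (1 5 4 2)

f' r g'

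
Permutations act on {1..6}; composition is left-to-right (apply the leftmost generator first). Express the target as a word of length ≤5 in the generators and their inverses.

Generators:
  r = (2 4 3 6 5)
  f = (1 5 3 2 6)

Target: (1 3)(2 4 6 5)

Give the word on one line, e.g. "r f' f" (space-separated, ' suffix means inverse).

f' f' r' r' r'

  after f': (1 6 2 3 5)
  after f': (1 2 5 6 3)
  after r': (1 5 3)(2 6 4)
  after r': (1 6 2 3)(4 5)
  after r': (1 3)(2 4 6 5)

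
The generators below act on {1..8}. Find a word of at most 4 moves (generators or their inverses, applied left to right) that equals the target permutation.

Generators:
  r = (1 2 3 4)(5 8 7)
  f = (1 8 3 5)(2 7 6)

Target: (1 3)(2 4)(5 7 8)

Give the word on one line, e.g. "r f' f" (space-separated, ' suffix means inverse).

  after r: (1 2 3 4)(5 8 7)
  after r: (1 3)(2 4)(5 7 8)

r r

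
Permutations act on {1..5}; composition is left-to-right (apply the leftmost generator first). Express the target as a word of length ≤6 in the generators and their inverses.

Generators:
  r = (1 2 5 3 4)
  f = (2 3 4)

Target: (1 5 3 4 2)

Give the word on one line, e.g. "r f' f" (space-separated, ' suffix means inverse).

f r f r'

  after f: (2 3 4)
  after r: (1 2 4 5 3)
  after f: (1 3)(4 5)
  after r': (1 5 3 4 2)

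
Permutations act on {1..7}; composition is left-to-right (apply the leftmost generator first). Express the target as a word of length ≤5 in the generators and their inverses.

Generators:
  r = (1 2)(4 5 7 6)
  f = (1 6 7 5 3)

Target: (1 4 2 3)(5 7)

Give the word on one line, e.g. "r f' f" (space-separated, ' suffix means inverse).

f r' f' r

  after f: (1 6 7 5 3)
  after r': (1 7 4 6 5 3 2)
  after f': (1 6 7 4)(2 3)
  after r: (1 4 2 3)(5 7)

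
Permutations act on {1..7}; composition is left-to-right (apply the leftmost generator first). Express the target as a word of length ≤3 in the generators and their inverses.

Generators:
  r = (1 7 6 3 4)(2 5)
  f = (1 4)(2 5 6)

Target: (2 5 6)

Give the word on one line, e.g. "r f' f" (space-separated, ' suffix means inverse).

f' f'

  after f': (1 4)(2 6 5)
  after f': (2 5 6)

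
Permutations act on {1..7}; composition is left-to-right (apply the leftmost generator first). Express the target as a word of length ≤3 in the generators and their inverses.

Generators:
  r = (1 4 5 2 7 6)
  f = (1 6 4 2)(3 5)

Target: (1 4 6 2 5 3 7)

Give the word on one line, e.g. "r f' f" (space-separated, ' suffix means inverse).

f r r

  after f: (1 6 4 2)(3 5)
  after r: (2 4 7 6 5 3)
  after r: (1 4 6 2 5 3 7)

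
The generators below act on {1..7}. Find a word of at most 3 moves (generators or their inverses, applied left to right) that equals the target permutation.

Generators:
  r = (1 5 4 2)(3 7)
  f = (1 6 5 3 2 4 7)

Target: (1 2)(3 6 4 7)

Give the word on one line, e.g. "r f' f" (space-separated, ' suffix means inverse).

  after f': (1 7 4 2 3 5 6)
  after r': (1 3)(2 7 5 6)
  after f: (1 2)(3 6 4 7)

f' r' f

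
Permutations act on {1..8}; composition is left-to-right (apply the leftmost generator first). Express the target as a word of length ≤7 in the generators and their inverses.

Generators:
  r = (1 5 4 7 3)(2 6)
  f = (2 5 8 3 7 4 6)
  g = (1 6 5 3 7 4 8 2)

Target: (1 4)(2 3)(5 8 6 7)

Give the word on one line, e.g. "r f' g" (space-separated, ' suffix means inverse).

  after r: (1 5 4 7 3)(2 6)
  after g: (1 3 6)(2 5 8)
  after r: (2 4 7 3)(5 8 6)
  after r: (1 5 8 2 7)(3 6 4)
  after r: (1 4)(2 3)(5 8 6 7)

r g r r r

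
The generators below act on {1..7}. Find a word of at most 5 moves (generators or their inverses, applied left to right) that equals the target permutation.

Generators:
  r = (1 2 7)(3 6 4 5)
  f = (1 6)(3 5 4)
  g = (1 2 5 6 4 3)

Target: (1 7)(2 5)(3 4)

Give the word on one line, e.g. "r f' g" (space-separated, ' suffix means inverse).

r' f' g'

  after r': (1 7 2)(3 5 4 6)
  after f': (1 7 2 6 4)
  after g': (1 7)(2 5)(3 4)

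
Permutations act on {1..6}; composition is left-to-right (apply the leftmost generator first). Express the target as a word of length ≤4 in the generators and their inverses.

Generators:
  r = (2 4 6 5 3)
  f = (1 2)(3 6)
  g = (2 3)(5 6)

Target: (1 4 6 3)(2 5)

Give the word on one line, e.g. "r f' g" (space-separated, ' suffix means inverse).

  after g: (2 3)(5 6)
  after f: (1 2 6 5 3)
  after r: (1 4 6 3)(2 5)

g f r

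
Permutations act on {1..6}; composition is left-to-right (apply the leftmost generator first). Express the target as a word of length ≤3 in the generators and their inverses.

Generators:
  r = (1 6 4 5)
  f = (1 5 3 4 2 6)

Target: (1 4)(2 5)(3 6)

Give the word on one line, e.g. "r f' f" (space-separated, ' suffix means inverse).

  after f: (1 5 3 4 2 6)
  after f: (1 3 2)(4 6 5)
  after f: (1 4)(2 5)(3 6)

f f f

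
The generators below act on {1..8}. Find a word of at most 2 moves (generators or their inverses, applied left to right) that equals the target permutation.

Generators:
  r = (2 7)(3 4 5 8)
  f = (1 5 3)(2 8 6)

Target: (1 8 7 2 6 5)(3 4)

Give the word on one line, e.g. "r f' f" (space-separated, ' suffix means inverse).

f' r'

  after f': (1 3 5)(2 6 8)
  after r': (1 8 7 2 6 5)(3 4)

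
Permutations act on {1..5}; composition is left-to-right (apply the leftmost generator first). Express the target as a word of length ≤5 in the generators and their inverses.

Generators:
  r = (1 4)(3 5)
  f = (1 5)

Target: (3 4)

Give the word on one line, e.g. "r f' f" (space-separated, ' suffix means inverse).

r f f f r

  after r: (1 4)(3 5)
  after f: (1 4 5 3)
  after f: (1 4)(3 5)
  after f: (1 4 5 3)
  after r: (3 4)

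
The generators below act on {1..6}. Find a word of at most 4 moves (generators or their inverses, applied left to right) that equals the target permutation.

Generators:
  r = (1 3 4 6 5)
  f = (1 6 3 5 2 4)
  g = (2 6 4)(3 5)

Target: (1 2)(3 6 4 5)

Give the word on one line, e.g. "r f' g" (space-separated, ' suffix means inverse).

  after r: (1 3 4 6 5)
  after f: (1 5 6 2 4 3)
  after f: (1 2)(3 6 4 5)

r f f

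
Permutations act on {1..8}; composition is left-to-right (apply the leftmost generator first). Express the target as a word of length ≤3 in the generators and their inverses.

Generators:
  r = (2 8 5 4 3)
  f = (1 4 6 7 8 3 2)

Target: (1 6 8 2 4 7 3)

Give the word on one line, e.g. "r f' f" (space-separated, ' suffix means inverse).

f f

  after f: (1 4 6 7 8 3 2)
  after f: (1 6 8 2 4 7 3)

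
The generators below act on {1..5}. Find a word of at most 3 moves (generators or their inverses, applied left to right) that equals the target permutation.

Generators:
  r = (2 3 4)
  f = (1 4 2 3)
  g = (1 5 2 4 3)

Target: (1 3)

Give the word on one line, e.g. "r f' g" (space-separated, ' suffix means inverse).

r f'

  after r: (2 3 4)
  after f': (1 3)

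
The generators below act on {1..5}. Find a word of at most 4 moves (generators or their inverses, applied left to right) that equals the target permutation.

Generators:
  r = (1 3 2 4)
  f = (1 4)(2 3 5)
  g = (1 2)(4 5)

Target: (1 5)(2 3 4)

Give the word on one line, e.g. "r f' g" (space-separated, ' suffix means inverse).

f g'

  after f: (1 4)(2 3 5)
  after g': (1 5)(2 3 4)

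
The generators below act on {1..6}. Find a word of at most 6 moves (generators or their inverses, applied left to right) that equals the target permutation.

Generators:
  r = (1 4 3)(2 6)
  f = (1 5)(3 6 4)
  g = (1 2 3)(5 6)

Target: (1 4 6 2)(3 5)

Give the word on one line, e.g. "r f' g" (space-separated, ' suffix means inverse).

f r g' f

  after f: (1 5)(3 6 4)
  after r: (1 5 4)(2 6 3)
  after g': (1 6 2 5 4 3)
  after f: (1 4 6 2)(3 5)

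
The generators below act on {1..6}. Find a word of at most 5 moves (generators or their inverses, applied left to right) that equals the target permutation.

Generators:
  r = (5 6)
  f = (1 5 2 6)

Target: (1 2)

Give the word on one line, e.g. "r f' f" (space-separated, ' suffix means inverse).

  after f': (1 6 2 5)
  after r': (1 5)(2 6)
  after r': (1 6 2 5)
  after f': (1 2)(5 6)
  after r': (1 2)

f' r' r' f' r'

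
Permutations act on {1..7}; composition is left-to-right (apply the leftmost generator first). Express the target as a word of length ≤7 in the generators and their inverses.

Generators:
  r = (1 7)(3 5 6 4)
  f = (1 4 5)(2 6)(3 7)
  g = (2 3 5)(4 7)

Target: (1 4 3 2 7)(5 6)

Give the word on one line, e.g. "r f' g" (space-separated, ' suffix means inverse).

f' r f' g r'

  after f': (1 5 4)(2 6)(3 7)
  after r: (1 6 2 4 7 5 3)
  after f': (1 2)(3 5 7 4)
  after g: (1 3 2)(4 5)
  after r': (1 4 3 2 7)(5 6)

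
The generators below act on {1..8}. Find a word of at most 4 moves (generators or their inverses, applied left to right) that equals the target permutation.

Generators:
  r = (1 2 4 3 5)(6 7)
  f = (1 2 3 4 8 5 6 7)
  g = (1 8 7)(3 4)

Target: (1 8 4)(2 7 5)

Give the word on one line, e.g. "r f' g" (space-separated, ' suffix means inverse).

r' f'

  after r': (1 5 3 4 2)(6 7)
  after f': (1 8 4)(2 7 5)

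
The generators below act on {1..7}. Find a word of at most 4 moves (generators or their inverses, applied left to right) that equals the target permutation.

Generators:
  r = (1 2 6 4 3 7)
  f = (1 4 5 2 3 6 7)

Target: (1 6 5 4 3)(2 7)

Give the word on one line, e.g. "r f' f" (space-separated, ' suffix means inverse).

  after r': (1 7 3 4 6 2)
  after f': (1 6 5 4 3)(2 7)

r' f'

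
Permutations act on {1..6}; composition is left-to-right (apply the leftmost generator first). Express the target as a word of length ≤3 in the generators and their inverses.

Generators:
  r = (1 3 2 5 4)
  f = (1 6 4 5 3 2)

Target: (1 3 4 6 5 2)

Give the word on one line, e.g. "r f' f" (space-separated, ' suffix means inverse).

r f r'

  after r: (1 3 2 5 4)
  after f: (1 2 3)(4 6)
  after r': (1 3 4 6 5 2)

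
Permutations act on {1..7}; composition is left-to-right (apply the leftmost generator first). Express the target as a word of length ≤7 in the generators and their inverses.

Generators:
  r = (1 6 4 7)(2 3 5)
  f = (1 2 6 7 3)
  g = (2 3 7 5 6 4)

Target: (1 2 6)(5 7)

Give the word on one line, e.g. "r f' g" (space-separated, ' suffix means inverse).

f' g f' r g

  after f': (1 3 7 6 2)
  after g: (1 7 4 2)(3 5 6)
  after f': (1 6 7 4)(2 3 5)
  after r: (1 4 6)(2 5 3)
  after g: (1 2 6)(5 7)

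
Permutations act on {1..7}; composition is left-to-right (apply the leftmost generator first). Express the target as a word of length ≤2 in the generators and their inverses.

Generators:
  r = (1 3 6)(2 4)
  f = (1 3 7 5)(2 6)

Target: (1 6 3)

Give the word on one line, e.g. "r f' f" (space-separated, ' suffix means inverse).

  after r: (1 3 6)(2 4)
  after r: (1 6 3)

r r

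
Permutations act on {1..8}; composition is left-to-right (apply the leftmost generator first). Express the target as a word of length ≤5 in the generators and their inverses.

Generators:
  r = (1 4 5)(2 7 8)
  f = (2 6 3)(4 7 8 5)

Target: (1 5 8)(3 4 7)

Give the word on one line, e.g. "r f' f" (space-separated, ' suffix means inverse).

f r f'

  after f: (2 6 3)(4 7 8 5)
  after r: (1 4 8)(2 6 3 7)
  after f': (1 5 8)(3 4 7)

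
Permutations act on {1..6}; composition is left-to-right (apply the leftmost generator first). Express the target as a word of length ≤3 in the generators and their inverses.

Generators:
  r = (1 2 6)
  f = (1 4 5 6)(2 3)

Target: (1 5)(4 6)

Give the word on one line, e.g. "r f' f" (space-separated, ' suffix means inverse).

  after f: (1 4 5 6)(2 3)
  after f: (1 5)(4 6)

f f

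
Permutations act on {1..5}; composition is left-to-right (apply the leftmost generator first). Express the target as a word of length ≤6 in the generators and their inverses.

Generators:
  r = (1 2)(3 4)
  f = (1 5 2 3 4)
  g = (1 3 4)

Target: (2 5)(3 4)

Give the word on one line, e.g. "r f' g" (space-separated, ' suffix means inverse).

  after f': (1 4 3 2 5)
  after r': (1 3)(2 5)
  after g: (1 4)(2 5)
  after g: (2 5)(3 4)

f' r' g g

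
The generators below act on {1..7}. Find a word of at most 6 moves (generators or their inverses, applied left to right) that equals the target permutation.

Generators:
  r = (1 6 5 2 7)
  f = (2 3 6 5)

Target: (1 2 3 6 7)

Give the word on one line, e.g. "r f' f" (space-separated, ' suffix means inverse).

r' f' f' r'

  after r': (1 7 2 5 6)
  after f': (1 7 5 3 2 6)
  after f': (1 7 6)(2 3 5)
  after r': (1 2 3 6 7)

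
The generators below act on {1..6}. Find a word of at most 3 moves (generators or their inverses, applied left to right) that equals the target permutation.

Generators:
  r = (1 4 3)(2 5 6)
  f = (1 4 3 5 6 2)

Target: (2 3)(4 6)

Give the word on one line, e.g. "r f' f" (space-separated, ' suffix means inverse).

r' f' f'

  after r': (1 3 4)(2 6 5)
  after f': (1 4 2 5 6 3)
  after f': (2 3)(4 6)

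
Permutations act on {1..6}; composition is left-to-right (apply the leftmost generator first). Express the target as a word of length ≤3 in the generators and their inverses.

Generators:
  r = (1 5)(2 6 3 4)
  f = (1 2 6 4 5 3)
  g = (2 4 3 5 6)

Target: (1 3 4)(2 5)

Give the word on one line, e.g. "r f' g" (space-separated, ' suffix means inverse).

  after r': (1 5)(2 4 3 6)
  after f: (1 3 4)(2 5)

r' f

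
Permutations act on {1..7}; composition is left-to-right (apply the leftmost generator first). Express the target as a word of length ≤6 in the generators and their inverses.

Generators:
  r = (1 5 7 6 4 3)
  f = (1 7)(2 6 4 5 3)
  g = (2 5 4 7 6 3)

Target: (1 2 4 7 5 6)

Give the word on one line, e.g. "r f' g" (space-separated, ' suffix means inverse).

g g r g' r

  after g: (2 5 4 7 6 3)
  after g: (2 4 6)(3 5 7)
  after r: (1 5 6 2 3 7)
  after g': (1 2 6 3 4 5 7)
  after r: (1 2 4 7 5 6)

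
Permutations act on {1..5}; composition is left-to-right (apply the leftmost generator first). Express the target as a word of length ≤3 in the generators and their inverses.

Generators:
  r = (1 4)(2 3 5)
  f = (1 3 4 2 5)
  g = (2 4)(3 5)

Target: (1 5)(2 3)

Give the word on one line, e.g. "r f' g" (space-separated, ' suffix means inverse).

  after f: (1 3 4 2 5)
  after g': (1 5)(2 3)

f g'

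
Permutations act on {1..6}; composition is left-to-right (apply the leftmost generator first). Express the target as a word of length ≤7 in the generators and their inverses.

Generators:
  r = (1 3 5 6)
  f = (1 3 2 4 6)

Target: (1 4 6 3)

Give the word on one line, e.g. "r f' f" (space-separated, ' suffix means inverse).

  after r': (1 6 5 3)
  after r': (1 5)(3 6)
  after f: (1 5 3)(2 4 6)
  after r: (1 6 2 4)
  after f': (1 4 6 3)

r' r' f r f'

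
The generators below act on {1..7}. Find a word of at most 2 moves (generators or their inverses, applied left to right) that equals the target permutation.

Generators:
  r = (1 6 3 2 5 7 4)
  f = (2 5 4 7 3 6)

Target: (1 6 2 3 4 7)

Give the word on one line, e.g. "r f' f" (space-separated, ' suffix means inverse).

f' r

  after f': (2 6 3 7 4 5)
  after r: (1 6 2 3 4 7)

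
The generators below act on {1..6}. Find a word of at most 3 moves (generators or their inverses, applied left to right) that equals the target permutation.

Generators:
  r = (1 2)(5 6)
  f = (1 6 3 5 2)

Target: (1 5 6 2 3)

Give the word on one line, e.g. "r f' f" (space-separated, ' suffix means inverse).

  after f': (1 2 5 3 6)
  after f': (1 5 6 2 3)

f' f'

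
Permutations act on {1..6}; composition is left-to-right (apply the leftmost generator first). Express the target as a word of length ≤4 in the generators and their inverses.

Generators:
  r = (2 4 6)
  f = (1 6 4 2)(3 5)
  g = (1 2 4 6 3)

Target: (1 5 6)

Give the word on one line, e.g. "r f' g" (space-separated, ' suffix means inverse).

f g f' r'

  after f: (1 6 4 2)(3 5)
  after g: (1 3 5)
  after f': (1 5 2 4 6)
  after r': (1 5 6)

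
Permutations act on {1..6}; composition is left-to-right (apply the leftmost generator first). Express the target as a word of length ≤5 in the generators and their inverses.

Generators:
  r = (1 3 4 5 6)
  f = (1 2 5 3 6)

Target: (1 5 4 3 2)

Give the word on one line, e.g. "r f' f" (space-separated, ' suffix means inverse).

f r f

  after f: (1 2 5 3 6)
  after r: (1 2 6 3)(4 5)
  after f: (1 5 4 3 2)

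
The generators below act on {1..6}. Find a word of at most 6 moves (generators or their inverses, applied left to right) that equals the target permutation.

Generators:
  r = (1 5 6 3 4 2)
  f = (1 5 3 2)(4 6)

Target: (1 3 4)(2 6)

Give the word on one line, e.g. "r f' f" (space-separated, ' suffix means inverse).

  after r': (1 2 4 3 6 5)
  after f': (1 3 4 5 2 6)
  after r': (1 6 2 5 4)
  after f: (1 4 5 6)(2 3)
  after r': (1 3 4)(2 6)

r' f' r' f r'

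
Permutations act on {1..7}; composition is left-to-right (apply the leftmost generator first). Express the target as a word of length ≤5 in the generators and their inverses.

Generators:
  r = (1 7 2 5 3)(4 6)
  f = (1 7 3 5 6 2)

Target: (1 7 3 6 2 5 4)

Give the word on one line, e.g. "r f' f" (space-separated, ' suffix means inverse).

f r f f

  after f: (1 7 3 5 6 2)
  after r: (1 2 7)(4 6 5)
  after f: (2 3 5 4)
  after f: (1 7 3 6 2 5 4)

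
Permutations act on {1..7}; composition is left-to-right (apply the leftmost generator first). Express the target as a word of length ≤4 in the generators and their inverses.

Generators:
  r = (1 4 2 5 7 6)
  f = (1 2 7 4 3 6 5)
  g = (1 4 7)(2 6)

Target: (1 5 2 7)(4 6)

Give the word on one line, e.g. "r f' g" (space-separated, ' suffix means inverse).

  after g': (1 7 4)(2 6)
  after r': (1 5 2 7)(4 6)

g' r'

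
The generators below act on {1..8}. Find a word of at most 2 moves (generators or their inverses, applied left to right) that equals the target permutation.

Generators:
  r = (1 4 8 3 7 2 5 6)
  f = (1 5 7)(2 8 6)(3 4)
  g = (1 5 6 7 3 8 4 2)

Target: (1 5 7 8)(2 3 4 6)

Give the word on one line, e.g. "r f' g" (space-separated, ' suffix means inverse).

r' r'

  after r': (1 6 5 2 7 3 8 4)
  after r': (1 5 7 8)(2 3 4 6)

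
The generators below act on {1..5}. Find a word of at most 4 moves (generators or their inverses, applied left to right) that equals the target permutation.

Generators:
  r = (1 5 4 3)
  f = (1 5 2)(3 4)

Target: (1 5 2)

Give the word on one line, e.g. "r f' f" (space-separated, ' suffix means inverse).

  after f': (1 2 5)(3 4)
  after f': (1 5 2)

f' f'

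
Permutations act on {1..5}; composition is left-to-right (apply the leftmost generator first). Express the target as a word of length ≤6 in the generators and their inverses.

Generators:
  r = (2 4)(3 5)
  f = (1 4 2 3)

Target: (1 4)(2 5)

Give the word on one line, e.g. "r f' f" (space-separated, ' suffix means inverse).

r' f' f' r'

  after r': (2 4)(3 5)
  after f': (1 3 5 2)
  after f': (1 2 3 5 4)
  after r': (1 4)(2 5)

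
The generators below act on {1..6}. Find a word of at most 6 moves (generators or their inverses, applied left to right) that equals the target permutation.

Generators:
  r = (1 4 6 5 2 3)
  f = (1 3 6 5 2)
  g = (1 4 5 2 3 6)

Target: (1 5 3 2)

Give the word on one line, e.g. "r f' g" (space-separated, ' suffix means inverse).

  after g: (1 4 5 2 3 6)
  after f: (1 4 2 6 3 5)
  after r': (2 4 5 3 6)
  after f': (1 2 4 6 5)
  after r': (1 5 3 2)

g f r' f' r'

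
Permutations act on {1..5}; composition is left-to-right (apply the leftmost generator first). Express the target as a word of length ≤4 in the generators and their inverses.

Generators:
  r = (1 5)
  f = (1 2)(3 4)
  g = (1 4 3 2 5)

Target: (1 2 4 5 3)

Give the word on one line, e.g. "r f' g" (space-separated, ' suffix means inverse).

g' g'

  after g': (1 5 2 3 4)
  after g': (1 2 4 5 3)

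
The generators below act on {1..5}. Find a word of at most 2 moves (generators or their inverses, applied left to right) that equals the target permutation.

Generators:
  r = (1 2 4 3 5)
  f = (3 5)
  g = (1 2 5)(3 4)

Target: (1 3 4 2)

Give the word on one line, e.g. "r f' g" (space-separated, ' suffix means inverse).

r' f'

  after r': (1 5 3 4 2)
  after f': (1 3 4 2)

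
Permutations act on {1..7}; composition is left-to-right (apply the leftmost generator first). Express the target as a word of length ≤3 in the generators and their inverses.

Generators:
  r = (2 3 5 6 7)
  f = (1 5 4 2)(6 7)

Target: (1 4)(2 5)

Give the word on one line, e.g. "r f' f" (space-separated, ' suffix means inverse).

  after f: (1 5 4 2)(6 7)
  after f: (1 4)(2 5)

f f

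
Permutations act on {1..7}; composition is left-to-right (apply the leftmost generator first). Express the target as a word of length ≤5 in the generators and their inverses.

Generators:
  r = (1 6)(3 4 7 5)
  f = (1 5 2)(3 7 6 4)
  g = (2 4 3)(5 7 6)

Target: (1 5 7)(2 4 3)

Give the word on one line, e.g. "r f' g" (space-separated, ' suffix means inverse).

r g' r' r' r'

  after r: (1 6)(3 4 7 5)
  after g': (1 7 6)(2 3)(4 5)
  after r': (1 4 7)(2 5 3)
  after r': (1 3 2 7 6)
  after r': (1 5 7)(2 4 3)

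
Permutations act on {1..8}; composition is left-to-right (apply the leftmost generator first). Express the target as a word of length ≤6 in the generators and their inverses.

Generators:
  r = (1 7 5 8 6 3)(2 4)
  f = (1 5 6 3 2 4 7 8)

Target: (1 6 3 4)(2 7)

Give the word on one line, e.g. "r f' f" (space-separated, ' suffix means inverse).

  after f': (1 8 7 4 2 3 6 5)
  after r: (1 6 8 5 7 2)
  after f: (1 3 2 5 8 6)(4 7)
  after r': (1 6 3 4)(2 7)

f' r f r'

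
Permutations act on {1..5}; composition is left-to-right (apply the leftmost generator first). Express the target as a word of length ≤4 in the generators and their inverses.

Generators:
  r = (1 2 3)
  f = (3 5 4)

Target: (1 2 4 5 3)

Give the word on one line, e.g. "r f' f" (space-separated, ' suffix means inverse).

r f'

  after r: (1 2 3)
  after f': (1 2 4 5 3)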